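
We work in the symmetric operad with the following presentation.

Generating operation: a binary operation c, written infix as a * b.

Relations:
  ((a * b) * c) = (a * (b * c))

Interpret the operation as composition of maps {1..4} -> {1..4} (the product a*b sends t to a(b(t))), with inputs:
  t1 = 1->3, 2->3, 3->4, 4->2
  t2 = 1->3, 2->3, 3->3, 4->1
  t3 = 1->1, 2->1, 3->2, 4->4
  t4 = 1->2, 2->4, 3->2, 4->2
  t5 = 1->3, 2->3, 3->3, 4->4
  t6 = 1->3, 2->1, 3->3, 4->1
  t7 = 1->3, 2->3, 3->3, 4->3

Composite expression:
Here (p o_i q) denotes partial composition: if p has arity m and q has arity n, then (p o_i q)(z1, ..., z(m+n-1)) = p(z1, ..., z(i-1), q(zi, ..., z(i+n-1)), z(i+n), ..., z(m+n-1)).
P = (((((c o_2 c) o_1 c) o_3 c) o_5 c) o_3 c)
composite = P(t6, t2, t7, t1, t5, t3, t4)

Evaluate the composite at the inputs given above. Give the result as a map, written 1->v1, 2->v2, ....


1->3, 2->3, 3->3, 4->3

(t6 * t2) = 1->3, 2->3, 3->3, 4->3
(t7 * t1) = 1->3, 2->3, 3->3, 4->3
((t7 * t1) * t5) = 1->3, 2->3, 3->3, 4->3
(t3 * t4) = 1->1, 2->4, 3->1, 4->1
(((t7 * t1) * t5) * (t3 * t4)) = 1->3, 2->3, 3->3, 4->3
((t6 * t2) * (((t7 * t1) * t5) * (t3 * t4))) = 1->3, 2->3, 3->3, 4->3


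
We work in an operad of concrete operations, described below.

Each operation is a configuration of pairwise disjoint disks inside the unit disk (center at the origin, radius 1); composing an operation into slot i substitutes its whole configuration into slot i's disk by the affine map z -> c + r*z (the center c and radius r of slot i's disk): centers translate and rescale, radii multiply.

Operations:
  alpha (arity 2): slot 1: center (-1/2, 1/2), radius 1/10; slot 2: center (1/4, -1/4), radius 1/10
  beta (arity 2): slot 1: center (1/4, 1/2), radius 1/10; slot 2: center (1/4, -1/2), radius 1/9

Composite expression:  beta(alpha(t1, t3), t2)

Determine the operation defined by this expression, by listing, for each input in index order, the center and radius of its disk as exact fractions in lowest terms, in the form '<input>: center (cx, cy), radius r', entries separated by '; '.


t1: center (1/5, 11/20), radius 1/100; t2: center (1/4, -1/2), radius 1/9; t3: center (11/40, 19/40), radius 1/100

Follow each t-input down from beta: c' goes to c + r*c', radius to r*r'.
input t1: applying the 2 nested substitutions gives center (1/5, 11/20), radius 1/100
input t3: applying the 2 nested substitutions gives center (11/40, 19/40), radius 1/100
input t2: applying the 1 nested substitution gives center (1/4, -1/2), radius 1/9


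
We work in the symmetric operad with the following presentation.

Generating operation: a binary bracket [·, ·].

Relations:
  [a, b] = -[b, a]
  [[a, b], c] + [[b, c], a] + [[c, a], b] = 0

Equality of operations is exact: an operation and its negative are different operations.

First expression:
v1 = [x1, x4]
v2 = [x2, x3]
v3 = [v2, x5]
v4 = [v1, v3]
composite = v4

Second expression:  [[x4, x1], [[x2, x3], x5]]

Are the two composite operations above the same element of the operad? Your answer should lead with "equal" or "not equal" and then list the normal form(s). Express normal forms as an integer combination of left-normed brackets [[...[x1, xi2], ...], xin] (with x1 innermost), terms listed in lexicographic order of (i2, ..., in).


not equal; first: [[[[x1, x4], x2], x3], x5] - [[[[x1, x4], x3], x2], x5] - [[[[x1, x4], x5], x2], x3] + [[[[x1, x4], x5], x3], x2]; second: -[[[[x1, x4], x2], x3], x5] + [[[[x1, x4], x3], x2], x5] + [[[[x1, x4], x5], x2], x3] - [[[[x1, x4], x5], x3], x2]

The first expression reduces to [[[[x1, x4], x2], x3], x5] - [[[[x1, x4], x3], x2], x5] - [[[[x1, x4], x5], x2], x3] + [[[[x1, x4], x5], x3], x2]
The second expression reduces to -[[[[x1, x4], x2], x3], x5] + [[[[x1, x4], x3], x2], x5] + [[[[x1, x4], x5], x2], x3] - [[[[x1, x4], x5], x3], x2]
The normal forms differ: not equal.


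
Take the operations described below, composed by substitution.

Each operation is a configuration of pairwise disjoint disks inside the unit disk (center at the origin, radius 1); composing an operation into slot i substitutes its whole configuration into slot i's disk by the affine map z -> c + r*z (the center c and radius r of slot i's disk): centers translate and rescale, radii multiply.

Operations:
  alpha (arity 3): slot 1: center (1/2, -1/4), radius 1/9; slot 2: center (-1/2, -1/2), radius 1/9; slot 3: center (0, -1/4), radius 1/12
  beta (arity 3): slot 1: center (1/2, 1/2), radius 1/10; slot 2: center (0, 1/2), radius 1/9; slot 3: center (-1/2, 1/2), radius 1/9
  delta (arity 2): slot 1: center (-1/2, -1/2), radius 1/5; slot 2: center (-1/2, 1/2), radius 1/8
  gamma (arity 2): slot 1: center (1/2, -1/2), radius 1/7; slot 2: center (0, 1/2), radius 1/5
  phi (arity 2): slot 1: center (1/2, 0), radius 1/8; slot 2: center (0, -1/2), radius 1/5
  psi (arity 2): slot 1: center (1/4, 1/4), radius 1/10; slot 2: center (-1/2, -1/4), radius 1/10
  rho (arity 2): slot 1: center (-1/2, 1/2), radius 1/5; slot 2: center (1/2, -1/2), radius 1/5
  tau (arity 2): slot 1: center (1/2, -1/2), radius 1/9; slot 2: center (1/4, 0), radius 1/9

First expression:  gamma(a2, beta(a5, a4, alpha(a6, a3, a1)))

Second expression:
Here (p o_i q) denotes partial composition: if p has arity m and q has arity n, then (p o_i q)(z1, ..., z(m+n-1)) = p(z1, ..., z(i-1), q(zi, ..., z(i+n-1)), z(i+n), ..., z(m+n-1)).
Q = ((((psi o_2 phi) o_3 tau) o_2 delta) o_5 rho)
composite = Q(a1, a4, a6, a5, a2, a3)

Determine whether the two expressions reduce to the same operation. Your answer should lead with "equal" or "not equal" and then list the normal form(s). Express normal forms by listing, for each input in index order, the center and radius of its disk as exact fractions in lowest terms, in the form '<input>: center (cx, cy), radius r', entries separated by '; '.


not equal — first a1: center (-1/10, 107/180), radius 1/540; a2: center (1/2, -1/2), radius 1/7; a3: center (-1/9, 53/90), radius 1/405; a4: center (0, 3/5), radius 1/45; a5: center (1/10, 3/5), radius 1/50; a6: center (-4/45, 107/180), radius 1/405, second a1: center (1/4, 1/4), radius 1/10; a2: center (-893/1800, -269/900), radius 1/2250; a3: center (-889/1800, -271/900), radius 1/2250; a4: center (-73/160, -41/160), radius 1/400; a5: center (-49/100, -31/100), radius 1/450; a6: center (-73/160, -39/160), radius 1/640

Reducing the first expression gives a1: center (-1/10, 107/180), radius 1/540; a2: center (1/2, -1/2), radius 1/7; a3: center (-1/9, 53/90), radius 1/405; a4: center (0, 3/5), radius 1/45; a5: center (1/10, 3/5), radius 1/50; a6: center (-4/45, 107/180), radius 1/405
Reducing the second expression gives a1: center (1/4, 1/4), radius 1/10; a2: center (-893/1800, -269/900), radius 1/2250; a3: center (-889/1800, -271/900), radius 1/2250; a4: center (-73/160, -41/160), radius 1/400; a5: center (-49/100, -31/100), radius 1/450; a6: center (-73/160, -39/160), radius 1/640
No match — not equal.


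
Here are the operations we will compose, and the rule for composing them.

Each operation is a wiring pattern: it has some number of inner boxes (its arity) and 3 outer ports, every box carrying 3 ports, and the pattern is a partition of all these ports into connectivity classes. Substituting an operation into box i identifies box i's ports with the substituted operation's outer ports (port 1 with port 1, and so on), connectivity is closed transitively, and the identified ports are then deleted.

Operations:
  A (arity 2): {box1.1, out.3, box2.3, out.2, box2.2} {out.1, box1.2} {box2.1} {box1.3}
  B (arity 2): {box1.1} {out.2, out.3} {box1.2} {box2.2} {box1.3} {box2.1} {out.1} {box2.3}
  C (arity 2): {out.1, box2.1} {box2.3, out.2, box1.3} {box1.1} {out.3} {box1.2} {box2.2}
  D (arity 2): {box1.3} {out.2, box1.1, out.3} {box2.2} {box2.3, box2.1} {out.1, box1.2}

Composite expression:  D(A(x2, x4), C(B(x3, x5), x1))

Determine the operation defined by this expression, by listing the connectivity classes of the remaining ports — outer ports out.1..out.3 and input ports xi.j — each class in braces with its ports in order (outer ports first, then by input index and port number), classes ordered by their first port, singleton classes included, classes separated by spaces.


{out.1, x2.1, x4.2, x4.3} {out.2, out.3, x2.2} {x1.1} {x1.2} {x1.3} {x2.3} {x3.1} {x3.2} {x3.3} {x4.1} {x5.1} {x5.2} {x5.3}

Treat the ports identified at D as solder joints: merge, then drop.
after A, the pattern on (x2, x4) reads {out.1, x2.2} {out.2, out.3, x2.1, x4.2, x4.3} {x2.3} {x4.1} (out.j = its outer ports)
after B, the pattern on (x3, x5) reads {out.1} {out.2, out.3} {x3.1} {x3.2} {x3.3} {x5.1} {x5.2} {x5.3} (out.j = its outer ports)
after C, the pattern on (x3, x5, x1) reads {out.1, x1.1} {out.2, x1.3} {out.3} {x1.2} {x3.1} {x3.2} {x3.3} {x5.1} {x5.2} {x5.3} (out.j = its outer ports)
after D, the pattern on (x2, x4, x3, x5, x1) reads {out.1, x2.1, x4.2, x4.3} {out.2, out.3, x2.2} {x1.1} {x1.2} {x1.3} {x2.3} {x3.1} {x3.2} {x3.3} {x4.1} {x5.1} {x5.2} {x5.3} (out.j = its outer ports)


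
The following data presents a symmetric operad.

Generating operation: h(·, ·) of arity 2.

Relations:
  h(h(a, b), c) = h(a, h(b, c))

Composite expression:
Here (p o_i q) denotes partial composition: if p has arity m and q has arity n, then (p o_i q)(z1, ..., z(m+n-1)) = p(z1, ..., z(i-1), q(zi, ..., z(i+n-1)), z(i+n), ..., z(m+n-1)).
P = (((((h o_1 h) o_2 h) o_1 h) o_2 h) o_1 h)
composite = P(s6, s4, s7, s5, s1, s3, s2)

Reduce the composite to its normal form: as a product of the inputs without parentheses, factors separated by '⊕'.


s6 ⊕ s4 ⊕ s7 ⊕ s5 ⊕ s1 ⊕ s3 ⊕ s2

Under associativity of h, the answer is the s's in reading order.
h(s6, s4) collapses to s6 ⊕ s4
h(s7, s5) collapses to s7 ⊕ s5
h(h(s6, s4), h(s7, s5)) collapses to s6 ⊕ s4 ⊕ s7 ⊕ s5
h(s1, s3) collapses to s1 ⊕ s3
h(h(h(s6, s4), h(s7, s5)), h(s1, s3)) collapses to s6 ⊕ s4 ⊕ s7 ⊕ s5 ⊕ s1 ⊕ s3
h(h(h(h(s6, s4), h(s7, s5)), h(s1, s3)), s2) collapses to s6 ⊕ s4 ⊕ s7 ⊕ s5 ⊕ s1 ⊕ s3 ⊕ s2


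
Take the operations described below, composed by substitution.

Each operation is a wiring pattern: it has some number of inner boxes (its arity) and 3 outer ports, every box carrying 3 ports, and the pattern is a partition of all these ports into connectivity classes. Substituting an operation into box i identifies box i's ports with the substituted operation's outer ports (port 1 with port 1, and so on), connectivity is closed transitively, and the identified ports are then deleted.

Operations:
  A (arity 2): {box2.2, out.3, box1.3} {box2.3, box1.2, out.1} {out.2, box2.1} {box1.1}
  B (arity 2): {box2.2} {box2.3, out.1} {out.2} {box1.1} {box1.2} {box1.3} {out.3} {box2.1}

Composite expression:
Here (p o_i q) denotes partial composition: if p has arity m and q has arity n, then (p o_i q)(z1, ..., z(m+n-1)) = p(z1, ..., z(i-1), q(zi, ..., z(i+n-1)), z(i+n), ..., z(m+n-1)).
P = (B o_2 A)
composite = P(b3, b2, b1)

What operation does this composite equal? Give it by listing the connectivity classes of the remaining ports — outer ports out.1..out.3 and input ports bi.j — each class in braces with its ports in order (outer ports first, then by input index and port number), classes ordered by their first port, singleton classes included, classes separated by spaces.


Two ports join when wires chain via B-identified ports.
A over (b2, b1) gives {out.1, b1.3, b2.2} {out.2, b1.1} {out.3, b1.2, b2.3} {b2.1}, out.j being that stage's outer ports
B over (b3, b2, b1) gives {out.1, b1.2, b2.3} {out.2} {out.3} {b1.1} {b1.3, b2.2} {b2.1} {b3.1} {b3.2} {b3.3}, out.j being that stage's outer ports

{out.1, b1.2, b2.3} {out.2} {out.3} {b1.1} {b1.3, b2.2} {b2.1} {b3.1} {b3.2} {b3.3}


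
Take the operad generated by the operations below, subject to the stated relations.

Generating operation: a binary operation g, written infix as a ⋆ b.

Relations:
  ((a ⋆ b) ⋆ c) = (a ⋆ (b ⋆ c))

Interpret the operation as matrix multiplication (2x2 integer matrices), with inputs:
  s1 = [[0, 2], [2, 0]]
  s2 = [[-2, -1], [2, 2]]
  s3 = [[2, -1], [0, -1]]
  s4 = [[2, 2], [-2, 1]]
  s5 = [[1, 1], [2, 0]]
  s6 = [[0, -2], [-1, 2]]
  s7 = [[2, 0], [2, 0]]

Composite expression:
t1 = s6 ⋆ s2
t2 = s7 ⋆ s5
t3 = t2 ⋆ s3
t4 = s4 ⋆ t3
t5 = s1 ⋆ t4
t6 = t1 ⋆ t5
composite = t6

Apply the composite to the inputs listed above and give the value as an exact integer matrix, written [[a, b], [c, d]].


[[-96, 96], [112, -112]]

(s6 ⋆ s2) = [[-4, -4], [6, 5]]
(s7 ⋆ s5) = [[2, 2], [2, 2]]
((s7 ⋆ s5) ⋆ s3) = [[4, -4], [4, -4]]
(s4 ⋆ ((s7 ⋆ s5) ⋆ s3)) = [[16, -16], [-4, 4]]
(s1 ⋆ (s4 ⋆ ((s7 ⋆ s5) ⋆ s3))) = [[-8, 8], [32, -32]]
((s6 ⋆ s2) ⋆ (s1 ⋆ (s4 ⋆ ((s7 ⋆ s5) ⋆ s3)))) = [[-96, 96], [112, -112]]


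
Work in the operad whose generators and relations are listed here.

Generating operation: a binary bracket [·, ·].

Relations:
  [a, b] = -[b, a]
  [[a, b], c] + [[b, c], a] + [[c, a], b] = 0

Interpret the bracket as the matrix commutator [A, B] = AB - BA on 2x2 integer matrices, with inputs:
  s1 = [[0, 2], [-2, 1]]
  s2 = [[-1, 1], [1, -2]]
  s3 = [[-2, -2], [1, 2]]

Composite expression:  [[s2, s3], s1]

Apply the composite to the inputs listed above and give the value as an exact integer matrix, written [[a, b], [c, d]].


[[6, 14], [17, -6]]


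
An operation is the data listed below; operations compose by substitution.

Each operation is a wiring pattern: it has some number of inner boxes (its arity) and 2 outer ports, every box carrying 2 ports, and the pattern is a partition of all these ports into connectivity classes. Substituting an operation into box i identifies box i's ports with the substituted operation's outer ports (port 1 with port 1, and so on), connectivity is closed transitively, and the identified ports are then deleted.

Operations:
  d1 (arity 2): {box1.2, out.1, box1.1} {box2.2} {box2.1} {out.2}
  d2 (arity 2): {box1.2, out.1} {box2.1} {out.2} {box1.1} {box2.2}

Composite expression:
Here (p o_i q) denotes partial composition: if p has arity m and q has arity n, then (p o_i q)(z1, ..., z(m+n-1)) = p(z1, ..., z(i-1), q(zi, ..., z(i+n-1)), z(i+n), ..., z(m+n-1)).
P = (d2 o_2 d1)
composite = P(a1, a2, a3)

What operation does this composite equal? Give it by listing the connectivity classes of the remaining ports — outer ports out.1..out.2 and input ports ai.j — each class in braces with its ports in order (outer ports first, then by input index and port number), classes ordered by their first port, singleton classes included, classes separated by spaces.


{out.1, a1.2} {out.2} {a1.1} {a2.1, a2.2} {a3.1} {a3.2}

Two ports join when wires chain via d2-identified ports.
composing d1 on (a2, a3), with out.j its own outer ports: {out.1, a2.1, a2.2} {out.2} {a3.1} {a3.2}
composing d2 on (a1, a2, a3), with out.j its own outer ports: {out.1, a1.2} {out.2} {a1.1} {a2.1, a2.2} {a3.1} {a3.2}


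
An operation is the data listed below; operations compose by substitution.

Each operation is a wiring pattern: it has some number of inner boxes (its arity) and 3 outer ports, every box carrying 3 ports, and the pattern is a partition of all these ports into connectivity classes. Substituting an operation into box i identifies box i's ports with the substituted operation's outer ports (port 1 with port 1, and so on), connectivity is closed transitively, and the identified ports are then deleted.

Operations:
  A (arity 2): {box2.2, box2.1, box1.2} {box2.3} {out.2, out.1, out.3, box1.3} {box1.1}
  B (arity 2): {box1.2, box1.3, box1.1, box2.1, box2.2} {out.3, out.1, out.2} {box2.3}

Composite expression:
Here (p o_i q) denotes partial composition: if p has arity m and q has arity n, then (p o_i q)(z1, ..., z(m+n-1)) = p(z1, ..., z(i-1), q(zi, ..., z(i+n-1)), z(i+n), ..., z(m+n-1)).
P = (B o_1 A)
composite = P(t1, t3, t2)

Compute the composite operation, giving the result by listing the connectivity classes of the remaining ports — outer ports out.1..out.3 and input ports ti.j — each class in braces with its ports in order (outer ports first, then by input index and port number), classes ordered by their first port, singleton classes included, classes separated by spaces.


{out.1, out.2, out.3} {t1.1} {t1.2, t3.1, t3.2} {t1.3, t2.1, t2.2} {t2.3} {t3.3}


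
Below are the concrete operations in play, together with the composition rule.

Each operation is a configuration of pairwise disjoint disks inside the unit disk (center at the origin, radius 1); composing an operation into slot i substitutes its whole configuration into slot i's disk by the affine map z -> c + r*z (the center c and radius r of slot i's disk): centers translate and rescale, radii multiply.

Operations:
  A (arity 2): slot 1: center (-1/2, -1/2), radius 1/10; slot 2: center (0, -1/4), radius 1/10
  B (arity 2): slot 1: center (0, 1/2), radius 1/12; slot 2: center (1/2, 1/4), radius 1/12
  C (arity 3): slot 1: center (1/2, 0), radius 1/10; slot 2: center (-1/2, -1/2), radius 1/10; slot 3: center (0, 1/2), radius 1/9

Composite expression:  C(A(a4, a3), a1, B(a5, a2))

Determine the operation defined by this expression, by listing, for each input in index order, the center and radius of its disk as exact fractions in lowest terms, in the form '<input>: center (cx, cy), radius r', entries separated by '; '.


Follow each a-input down from C: c' goes to c + r*c', radius to r*r'.
tracing a4 down its 2-map path: center (9/20, -1/20), radius 1/100
tracing a3 down its 2-map path: center (1/2, -1/40), radius 1/100
tracing a1 down its 1-map path: center (-1/2, -1/2), radius 1/10
tracing a5 down its 2-map path: center (0, 5/9), radius 1/108
tracing a2 down its 2-map path: center (1/18, 19/36), radius 1/108

a1: center (-1/2, -1/2), radius 1/10; a2: center (1/18, 19/36), radius 1/108; a3: center (1/2, -1/40), radius 1/100; a4: center (9/20, -1/20), radius 1/100; a5: center (0, 5/9), radius 1/108


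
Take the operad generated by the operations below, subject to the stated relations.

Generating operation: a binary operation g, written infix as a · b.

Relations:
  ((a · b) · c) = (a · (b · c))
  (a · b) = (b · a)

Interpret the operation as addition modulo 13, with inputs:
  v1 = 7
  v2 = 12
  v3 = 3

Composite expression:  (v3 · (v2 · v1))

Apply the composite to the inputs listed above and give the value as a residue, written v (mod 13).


9 (mod 13)

(v2 · v1) = 6
(v3 · (v2 · v1)) = 9


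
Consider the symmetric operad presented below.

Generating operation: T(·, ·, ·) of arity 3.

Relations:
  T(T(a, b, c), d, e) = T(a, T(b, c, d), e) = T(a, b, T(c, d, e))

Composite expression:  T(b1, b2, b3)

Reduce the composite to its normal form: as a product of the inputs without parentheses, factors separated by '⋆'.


Every regrouping of T is equal, so read the b-inputs in written order.
T(b1, b2, b3) collapses to b1 ⋆ b2 ⋆ b3

b1 ⋆ b2 ⋆ b3


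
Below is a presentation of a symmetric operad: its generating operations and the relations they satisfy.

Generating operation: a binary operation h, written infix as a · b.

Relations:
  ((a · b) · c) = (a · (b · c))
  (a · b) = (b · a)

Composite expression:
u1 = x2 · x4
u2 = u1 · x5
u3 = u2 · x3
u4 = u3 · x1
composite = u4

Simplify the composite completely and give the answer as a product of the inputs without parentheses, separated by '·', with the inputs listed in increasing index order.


Both nesting and order wash out for h; what remains is which x's occur.
(x2 · x4) flattens to x2 · x4
((x2 · x4) · x5) flattens to x2 · x4 · x5
(((x2 · x4) · x5) · x3) flattens to x2 · x4 · x5 · x3
((((x2 · x4) · x5) · x3) · x1) flattens to x2 · x4 · x5 · x3 · x1
rearranged into index order: x1 · x2 · x3 · x4 · x5

x1 · x2 · x3 · x4 · x5


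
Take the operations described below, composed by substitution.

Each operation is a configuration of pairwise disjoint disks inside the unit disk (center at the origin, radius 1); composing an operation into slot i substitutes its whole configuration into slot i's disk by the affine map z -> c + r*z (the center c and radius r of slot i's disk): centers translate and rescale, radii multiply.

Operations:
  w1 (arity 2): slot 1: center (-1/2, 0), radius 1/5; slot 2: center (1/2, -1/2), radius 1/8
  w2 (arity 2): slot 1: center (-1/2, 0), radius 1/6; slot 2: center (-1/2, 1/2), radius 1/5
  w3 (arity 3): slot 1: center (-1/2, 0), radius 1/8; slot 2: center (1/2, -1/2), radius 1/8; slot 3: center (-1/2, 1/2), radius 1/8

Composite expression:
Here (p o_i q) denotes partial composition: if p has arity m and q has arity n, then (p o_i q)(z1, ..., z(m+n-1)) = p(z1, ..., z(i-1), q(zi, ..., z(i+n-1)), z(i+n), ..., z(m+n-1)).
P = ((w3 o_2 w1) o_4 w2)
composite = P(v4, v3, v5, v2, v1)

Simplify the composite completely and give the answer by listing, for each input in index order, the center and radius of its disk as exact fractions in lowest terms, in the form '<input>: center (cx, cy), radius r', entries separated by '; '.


Each v-disk chains the slot maps above it in w3; radii multiply.
v4: after 1 affine step, its disk has center (-1/2, 0), radius 1/8
v3: after 2 affine steps, its disk has center (7/16, -1/2), radius 1/40
v5: after 2 affine steps, its disk has center (9/16, -9/16), radius 1/64
v2: after 2 affine steps, its disk has center (-9/16, 1/2), radius 1/48
v1: after 2 affine steps, its disk has center (-9/16, 9/16), radius 1/40

v1: center (-9/16, 9/16), radius 1/40; v2: center (-9/16, 1/2), radius 1/48; v3: center (7/16, -1/2), radius 1/40; v4: center (-1/2, 0), radius 1/8; v5: center (9/16, -9/16), radius 1/64


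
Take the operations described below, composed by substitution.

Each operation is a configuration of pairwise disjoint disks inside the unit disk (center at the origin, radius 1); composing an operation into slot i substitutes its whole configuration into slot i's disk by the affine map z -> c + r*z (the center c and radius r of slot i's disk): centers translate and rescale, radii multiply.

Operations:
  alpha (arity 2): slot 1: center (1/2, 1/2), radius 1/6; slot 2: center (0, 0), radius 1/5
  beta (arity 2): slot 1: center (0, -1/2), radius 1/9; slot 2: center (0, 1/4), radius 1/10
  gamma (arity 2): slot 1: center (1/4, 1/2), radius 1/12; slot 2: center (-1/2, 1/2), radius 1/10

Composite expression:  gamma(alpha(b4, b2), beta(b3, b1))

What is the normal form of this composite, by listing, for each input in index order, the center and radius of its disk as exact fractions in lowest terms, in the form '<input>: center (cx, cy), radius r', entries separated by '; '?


b1: center (-1/2, 21/40), radius 1/100; b2: center (1/4, 1/2), radius 1/60; b3: center (-1/2, 9/20), radius 1/90; b4: center (7/24, 13/24), radius 1/72

Follow each b-input down from gamma: c' goes to c + r*c', radius to r*r'.
input b4: composing its 2 substitution steps yields center (7/24, 13/24), radius 1/72
input b2: composing its 2 substitution steps yields center (1/4, 1/2), radius 1/60
input b3: composing its 2 substitution steps yields center (-1/2, 9/20), radius 1/90
input b1: composing its 2 substitution steps yields center (-1/2, 21/40), radius 1/100


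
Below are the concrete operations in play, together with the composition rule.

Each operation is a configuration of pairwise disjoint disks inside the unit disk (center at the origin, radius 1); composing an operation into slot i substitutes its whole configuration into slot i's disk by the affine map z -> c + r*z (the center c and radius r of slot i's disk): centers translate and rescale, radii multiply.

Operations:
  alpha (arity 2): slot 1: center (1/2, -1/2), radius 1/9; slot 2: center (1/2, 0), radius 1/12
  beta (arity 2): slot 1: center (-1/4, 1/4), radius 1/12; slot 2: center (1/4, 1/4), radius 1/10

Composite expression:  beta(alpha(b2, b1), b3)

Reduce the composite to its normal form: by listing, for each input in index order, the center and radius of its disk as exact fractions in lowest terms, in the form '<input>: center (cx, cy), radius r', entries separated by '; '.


b1: center (-5/24, 1/4), radius 1/144; b2: center (-5/24, 5/24), radius 1/108; b3: center (1/4, 1/4), radius 1/10

Follow each b-input down from beta: c' goes to c + r*c', radius to r*r'.
b2: after 2 affine steps, its disk has center (-5/24, 5/24), radius 1/108
b1: after 2 affine steps, its disk has center (-5/24, 1/4), radius 1/144
b3: after 1 affine step, its disk has center (1/4, 1/4), radius 1/10


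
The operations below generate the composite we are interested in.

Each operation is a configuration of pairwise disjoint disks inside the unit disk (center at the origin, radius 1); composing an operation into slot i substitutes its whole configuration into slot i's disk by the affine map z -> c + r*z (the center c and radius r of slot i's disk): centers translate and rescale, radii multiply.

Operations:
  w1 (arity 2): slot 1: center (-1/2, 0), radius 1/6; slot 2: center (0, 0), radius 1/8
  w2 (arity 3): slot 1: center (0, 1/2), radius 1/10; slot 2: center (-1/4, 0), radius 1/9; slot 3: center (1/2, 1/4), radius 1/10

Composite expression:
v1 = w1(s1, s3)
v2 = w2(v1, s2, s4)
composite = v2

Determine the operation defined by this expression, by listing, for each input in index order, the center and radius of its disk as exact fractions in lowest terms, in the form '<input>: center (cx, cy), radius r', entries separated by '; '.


s1: center (-1/20, 1/2), radius 1/60; s2: center (-1/4, 0), radius 1/9; s3: center (0, 1/2), radius 1/80; s4: center (1/2, 1/4), radius 1/10

Only the slot chain above each s matters under w2; compose those maps.
s1 passes through 2 substitutions, ending at center (-1/20, 1/2), radius 1/60
s3 passes through 2 substitutions, ending at center (0, 1/2), radius 1/80
s2 passes through 1 substitution, ending at center (-1/4, 0), radius 1/9
s4 passes through 1 substitution, ending at center (1/2, 1/4), radius 1/10


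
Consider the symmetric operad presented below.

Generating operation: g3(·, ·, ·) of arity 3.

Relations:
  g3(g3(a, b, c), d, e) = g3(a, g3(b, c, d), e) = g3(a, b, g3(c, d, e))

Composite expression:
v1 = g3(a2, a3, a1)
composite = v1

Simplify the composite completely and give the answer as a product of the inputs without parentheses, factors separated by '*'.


a2 * a3 * a1

Under associativity of g3, the answer is the a's in reading order.
g3(a2, a3, a1) collapses to a2 * a3 * a1


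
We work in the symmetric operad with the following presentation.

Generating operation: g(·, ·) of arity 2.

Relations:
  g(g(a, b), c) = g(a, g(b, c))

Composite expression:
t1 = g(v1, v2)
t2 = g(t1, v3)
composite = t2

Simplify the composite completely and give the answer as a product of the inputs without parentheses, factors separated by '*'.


v1 * v2 * v3

Under associativity of g, the answer is the v's in reading order.
g(v1, v2) linearizes to v1 * v2
g(g(v1, v2), v3) linearizes to v1 * v2 * v3


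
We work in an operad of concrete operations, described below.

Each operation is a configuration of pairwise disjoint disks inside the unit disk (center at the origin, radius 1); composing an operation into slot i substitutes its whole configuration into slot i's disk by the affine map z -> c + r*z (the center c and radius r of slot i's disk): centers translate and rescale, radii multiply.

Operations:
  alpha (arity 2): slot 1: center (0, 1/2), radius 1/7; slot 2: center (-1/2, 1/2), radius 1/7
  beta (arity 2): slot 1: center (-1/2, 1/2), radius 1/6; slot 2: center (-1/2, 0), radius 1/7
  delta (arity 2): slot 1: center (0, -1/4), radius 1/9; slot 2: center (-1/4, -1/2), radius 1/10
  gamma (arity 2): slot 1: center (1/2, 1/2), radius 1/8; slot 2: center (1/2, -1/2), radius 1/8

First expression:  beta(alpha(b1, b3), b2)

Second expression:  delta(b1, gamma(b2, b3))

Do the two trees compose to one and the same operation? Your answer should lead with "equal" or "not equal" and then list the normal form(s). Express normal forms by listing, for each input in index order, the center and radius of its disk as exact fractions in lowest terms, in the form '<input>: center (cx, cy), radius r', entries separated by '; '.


The first composite normalizes to b1: center (-1/2, 7/12), radius 1/42; b2: center (-1/2, 0), radius 1/7; b3: center (-7/12, 7/12), radius 1/42
The second composite normalizes to b1: center (0, -1/4), radius 1/9; b2: center (-1/5, -9/20), radius 1/80; b3: center (-1/5, -11/20), radius 1/80
No match — not equal.

not equal; first: b1: center (-1/2, 7/12), radius 1/42; b2: center (-1/2, 0), radius 1/7; b3: center (-7/12, 7/12), radius 1/42; second: b1: center (0, -1/4), radius 1/9; b2: center (-1/5, -9/20), radius 1/80; b3: center (-1/5, -11/20), radius 1/80


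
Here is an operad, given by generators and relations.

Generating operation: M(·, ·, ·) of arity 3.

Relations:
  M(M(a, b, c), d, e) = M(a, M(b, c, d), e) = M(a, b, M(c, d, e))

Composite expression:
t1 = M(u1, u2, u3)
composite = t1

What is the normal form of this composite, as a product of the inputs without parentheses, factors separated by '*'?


u1 * u2 * u3


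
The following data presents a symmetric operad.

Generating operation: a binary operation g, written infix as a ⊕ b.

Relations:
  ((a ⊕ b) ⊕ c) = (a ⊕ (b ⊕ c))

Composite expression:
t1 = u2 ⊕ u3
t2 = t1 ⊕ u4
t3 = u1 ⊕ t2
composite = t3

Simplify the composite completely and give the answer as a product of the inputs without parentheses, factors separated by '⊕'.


u1 ⊕ u2 ⊕ u3 ⊕ u4


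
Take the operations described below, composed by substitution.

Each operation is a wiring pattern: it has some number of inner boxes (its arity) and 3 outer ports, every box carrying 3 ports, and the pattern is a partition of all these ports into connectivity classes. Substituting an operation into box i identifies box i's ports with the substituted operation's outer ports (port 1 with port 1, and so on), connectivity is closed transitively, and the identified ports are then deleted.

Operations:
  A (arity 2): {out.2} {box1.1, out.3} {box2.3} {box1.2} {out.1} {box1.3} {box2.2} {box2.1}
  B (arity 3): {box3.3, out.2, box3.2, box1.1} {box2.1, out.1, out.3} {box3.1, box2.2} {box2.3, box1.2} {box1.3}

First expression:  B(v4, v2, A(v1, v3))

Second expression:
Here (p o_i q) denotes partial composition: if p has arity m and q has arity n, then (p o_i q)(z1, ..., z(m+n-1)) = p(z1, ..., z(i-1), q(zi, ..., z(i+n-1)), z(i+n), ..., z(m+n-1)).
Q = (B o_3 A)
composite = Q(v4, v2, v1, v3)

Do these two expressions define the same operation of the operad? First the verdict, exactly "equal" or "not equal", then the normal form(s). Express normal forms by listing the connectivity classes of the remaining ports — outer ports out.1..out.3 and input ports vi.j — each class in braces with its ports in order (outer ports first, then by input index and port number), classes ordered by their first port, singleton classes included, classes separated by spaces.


equal: each reduces to {out.1, out.3, v2.1} {out.2, v1.1, v4.1} {v1.2} {v1.3} {v2.2} {v2.3, v4.2} {v3.1} {v3.2} {v3.3} {v4.3}

Reducing the first expression gives {out.1, out.3, v2.1} {out.2, v1.1, v4.1} {v1.2} {v1.3} {v2.2} {v2.3, v4.2} {v3.1} {v3.2} {v3.3} {v4.3}
Reducing the second expression gives {out.1, out.3, v2.1} {out.2, v1.1, v4.1} {v1.2} {v1.3} {v2.2} {v2.3, v4.2} {v3.1} {v3.2} {v3.3} {v4.3}
The forms coincide; equal.


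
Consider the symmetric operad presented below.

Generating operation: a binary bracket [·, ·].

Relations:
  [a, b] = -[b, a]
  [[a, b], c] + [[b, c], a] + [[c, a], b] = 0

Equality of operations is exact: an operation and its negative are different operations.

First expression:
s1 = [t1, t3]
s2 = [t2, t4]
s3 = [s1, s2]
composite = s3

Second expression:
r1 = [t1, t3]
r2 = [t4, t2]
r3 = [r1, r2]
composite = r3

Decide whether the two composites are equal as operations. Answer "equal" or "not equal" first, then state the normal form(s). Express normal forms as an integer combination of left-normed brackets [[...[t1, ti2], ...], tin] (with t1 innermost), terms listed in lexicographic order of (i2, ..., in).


not equal: they reduce to [[[t1, t3], t2], t4] - [[[t1, t3], t4], t2] and -[[[t1, t3], t2], t4] + [[[t1, t3], t4], t2]


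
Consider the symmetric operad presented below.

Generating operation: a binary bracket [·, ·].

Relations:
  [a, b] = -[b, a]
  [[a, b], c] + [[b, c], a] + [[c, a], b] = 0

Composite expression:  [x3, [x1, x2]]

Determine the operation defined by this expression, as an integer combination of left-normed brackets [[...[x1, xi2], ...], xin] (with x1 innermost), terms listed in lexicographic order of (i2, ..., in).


-[[x1, x2], x3]

Skip Jacobi rewriting: expand, keep x1-initial words, read off terms.
Composite bracket: [x3, [x1, x2]]
Under [a, b] = ab - ba we get 4 signed associative words (2^2 = 4).
Keep just the words that open with x1:
  sign of x1x2x3 is -1, so it contributes -[[x1, x2], x3]


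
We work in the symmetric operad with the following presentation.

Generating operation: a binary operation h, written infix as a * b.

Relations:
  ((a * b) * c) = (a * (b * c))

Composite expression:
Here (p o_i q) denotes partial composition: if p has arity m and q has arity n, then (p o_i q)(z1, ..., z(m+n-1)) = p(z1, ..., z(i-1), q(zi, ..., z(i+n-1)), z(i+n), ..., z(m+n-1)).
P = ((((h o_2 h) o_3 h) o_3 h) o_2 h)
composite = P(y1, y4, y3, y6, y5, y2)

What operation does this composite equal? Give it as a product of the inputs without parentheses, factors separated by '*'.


y1 * y4 * y3 * y6 * y5 * y2


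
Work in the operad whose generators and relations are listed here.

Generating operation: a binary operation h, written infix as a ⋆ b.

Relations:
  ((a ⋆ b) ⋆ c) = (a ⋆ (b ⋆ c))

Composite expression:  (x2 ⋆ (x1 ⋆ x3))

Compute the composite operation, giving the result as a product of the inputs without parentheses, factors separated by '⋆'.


Every regrouping of h is equal, so read the x-inputs in written order.
(x1 ⋆ x3) reduces to x1 ⋆ x3
(x2 ⋆ (x1 ⋆ x3)) reduces to x2 ⋆ x1 ⋆ x3

x2 ⋆ x1 ⋆ x3


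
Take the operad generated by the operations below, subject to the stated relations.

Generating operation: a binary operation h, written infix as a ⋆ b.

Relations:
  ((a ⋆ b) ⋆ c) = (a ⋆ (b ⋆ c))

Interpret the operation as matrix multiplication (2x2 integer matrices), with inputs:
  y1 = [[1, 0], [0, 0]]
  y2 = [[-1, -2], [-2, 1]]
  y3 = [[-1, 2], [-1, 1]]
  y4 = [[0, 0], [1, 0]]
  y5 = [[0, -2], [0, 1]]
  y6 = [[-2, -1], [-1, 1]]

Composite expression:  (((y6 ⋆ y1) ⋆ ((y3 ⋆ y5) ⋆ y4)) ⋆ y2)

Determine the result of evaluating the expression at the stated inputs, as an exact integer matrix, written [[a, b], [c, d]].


[[8, 16], [4, 8]]


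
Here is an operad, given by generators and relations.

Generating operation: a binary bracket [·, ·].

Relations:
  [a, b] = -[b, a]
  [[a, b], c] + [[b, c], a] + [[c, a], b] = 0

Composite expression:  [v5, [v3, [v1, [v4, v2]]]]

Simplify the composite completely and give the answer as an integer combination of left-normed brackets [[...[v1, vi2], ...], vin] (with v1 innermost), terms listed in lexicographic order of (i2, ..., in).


-[[[[v1, v2], v4], v3], v5] + [[[[v1, v4], v2], v3], v5]

A multilinear Lie element is pinned by v1-initial words (v1 innermost).
Composite bracket: [v5, [v3, [v1, [v4, v2]]]]
The bracket unfolds into 16 signed words via [a, b] = ab - ba (2^4 = 16).
Collect the words opening with v1:
  sign of v1v2v4v3v5 is -1, so it contributes -[[[[v1, v2], v4], v3], v5]
  sign of v1v4v2v3v5 is +1, so it contributes +[[[[v1, v4], v2], v3], v5]


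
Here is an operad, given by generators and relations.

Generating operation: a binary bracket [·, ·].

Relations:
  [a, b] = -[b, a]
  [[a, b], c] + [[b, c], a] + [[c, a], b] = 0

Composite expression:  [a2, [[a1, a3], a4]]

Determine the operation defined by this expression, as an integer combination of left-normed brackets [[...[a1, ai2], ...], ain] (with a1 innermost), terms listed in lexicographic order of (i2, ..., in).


In the tensor algebra, words opening a1 carry the a1-anchored form.
Composite bracket: [a2, [[a1, a3], a4]]
Each bracket splits as ab - ba, giving 8 signed words (2^3 = 8).
Words beginning with a1 determine it all:
  the word a1a3a4a2 carries sign -1 and contributes -[[[a1, a3], a4], a2]

-[[[a1, a3], a4], a2]


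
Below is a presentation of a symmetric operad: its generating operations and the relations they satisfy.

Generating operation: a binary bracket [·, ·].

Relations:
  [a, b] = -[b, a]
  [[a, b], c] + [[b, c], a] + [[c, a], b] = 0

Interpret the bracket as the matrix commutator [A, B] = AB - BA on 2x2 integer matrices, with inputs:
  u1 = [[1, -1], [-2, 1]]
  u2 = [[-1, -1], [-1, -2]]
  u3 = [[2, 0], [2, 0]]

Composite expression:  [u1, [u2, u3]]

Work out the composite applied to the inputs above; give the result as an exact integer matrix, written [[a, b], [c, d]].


[[8, -4], [8, -8]]


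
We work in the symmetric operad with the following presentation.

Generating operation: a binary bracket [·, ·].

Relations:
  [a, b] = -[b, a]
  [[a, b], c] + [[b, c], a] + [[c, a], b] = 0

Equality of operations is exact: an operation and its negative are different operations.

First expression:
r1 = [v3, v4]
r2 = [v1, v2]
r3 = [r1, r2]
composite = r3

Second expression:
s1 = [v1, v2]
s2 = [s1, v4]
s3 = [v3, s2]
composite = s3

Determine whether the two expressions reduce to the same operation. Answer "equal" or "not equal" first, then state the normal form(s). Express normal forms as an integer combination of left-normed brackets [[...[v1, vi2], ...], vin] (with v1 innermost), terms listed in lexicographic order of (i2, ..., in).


The first expression reduces to -[[[v1, v2], v3], v4] + [[[v1, v2], v4], v3]
The second expression reduces to -[[[v1, v2], v4], v3]
The forms do not match — not equal.

not equal: they reduce to -[[[v1, v2], v3], v4] + [[[v1, v2], v4], v3] and -[[[v1, v2], v4], v3]


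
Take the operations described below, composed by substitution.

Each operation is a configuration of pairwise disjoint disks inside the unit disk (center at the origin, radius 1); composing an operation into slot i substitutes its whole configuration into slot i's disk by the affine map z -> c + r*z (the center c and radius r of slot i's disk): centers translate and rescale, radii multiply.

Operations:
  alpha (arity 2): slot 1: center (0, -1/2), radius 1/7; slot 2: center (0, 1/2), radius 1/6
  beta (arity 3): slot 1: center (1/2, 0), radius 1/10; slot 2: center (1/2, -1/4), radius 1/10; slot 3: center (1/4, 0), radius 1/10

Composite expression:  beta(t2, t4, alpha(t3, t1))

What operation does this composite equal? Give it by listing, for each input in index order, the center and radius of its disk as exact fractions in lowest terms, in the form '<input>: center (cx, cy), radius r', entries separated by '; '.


t1: center (1/4, 1/20), radius 1/60; t2: center (1/2, 0), radius 1/10; t3: center (1/4, -1/20), radius 1/70; t4: center (1/2, -1/4), radius 1/10

Nesting under beta composes maps z -> c + r*z down each t-path.
input t2: composing its 1 substitution step yields center (1/2, 0), radius 1/10
input t4: composing its 1 substitution step yields center (1/2, -1/4), radius 1/10
input t3: composing its 2 substitution steps yields center (1/4, -1/20), radius 1/70
input t1: composing its 2 substitution steps yields center (1/4, 1/20), radius 1/60


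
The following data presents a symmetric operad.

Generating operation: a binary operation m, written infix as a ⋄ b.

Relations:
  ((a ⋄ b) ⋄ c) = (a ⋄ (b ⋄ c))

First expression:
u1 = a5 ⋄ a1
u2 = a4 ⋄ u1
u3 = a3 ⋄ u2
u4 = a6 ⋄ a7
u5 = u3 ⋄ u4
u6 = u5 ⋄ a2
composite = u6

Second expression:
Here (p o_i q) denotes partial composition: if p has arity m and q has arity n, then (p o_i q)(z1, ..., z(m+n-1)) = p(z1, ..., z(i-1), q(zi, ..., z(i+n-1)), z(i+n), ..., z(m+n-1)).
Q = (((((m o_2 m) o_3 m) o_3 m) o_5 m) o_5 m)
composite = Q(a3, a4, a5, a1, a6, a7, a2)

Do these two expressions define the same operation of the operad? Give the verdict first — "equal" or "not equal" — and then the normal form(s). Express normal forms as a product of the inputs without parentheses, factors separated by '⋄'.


equal; the common form is a3 ⋄ a4 ⋄ a5 ⋄ a1 ⋄ a6 ⋄ a7 ⋄ a2
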